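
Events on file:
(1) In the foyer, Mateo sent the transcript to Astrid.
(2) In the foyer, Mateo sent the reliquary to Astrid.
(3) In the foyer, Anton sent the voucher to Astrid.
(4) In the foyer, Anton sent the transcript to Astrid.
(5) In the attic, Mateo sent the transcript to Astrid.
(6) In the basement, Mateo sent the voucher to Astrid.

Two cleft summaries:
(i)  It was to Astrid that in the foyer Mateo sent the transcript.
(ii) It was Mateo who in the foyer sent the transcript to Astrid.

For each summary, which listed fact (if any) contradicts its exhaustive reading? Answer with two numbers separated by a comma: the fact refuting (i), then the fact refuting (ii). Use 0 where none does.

0, 4

Summary (i) focuses "Astrid" (the recipient); background agent = Mateo, thing = the transcript, setting = in the foyer. No fact matches that background with a different recipient, so 0.
Summary (ii) focuses "Mateo" (the agent); background thing = the transcript, recipient = Astrid, setting = in the foyer. Fact (4) matches that background with agent = Anton — refutes (ii).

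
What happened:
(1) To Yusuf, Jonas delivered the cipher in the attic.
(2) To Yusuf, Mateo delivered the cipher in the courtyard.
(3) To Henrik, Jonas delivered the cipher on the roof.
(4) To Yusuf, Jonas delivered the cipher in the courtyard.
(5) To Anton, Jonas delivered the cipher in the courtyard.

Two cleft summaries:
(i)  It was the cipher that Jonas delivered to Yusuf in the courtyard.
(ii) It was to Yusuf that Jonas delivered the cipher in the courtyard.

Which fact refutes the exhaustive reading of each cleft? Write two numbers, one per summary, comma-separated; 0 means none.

(i): focus "the cipher". No fact shares Jonas as agent and Yusuf as recipient and in the courtyard as setting with a different thing. 0.
(ii): focus "Yusuf". Looking for Jonas as agent and the cipher as thing and in the courtyard as setting with some other recipient — fact (5) has Anton there. Refuted.

0, 5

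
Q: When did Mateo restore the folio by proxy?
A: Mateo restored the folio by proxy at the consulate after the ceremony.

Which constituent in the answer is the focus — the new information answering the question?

The wh-word "when" asks about the time.
In the answer, "Mateo", "the folio" and "by proxy" are given — repeated from the question.
"at the consulate" is also new, but it specifies the location, which is not what the question asks about — so it is not the focus.
The constituent filling the time gap is "after the ceremony"; that is the focus.

after the ceremony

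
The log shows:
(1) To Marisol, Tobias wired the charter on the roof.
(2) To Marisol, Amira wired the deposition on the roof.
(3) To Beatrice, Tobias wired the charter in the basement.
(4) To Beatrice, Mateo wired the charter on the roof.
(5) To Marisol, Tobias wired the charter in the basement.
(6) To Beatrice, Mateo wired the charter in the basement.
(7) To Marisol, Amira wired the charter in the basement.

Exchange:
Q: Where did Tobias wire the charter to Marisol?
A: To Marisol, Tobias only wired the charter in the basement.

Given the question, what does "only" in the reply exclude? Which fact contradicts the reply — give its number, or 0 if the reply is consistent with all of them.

Answering "Where did ...?" puts focus on the setting — here, "in the basement".
"Only" then excludes alternative settings while the background — Tobias as agent and the charter as thing and Marisol as recipient — is held fixed.
Fact (1) keeps Tobias as agent and the charter as thing and Marisol as recipient but has setting = on the roof; that refutes the reply.
(Fact (3) would refute a reading with focus on the recipient — but that is not what the question asks.)

1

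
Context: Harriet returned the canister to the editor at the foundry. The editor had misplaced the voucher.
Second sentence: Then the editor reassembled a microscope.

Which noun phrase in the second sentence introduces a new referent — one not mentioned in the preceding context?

"the editor" in the second sentence is given — already mentioned in the context.
"a microscope" has no antecedent in the context; it is discourse-new (the indefinite article also signals a new referent).

a microscope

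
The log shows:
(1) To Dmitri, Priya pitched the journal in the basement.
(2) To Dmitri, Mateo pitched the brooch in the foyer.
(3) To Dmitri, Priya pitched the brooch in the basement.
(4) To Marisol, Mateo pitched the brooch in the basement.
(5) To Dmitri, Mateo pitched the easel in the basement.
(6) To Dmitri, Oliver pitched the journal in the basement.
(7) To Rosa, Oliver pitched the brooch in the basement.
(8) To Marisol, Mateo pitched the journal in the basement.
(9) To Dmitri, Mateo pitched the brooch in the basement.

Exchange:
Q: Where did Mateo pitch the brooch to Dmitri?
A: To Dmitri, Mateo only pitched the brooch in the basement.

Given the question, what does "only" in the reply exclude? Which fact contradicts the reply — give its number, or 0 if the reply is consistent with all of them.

2

Answering "Where did ...?" puts focus on the setting — here, "in the basement".
So "only" ranges over settings; the rest (Mateo as agent and the brooch as thing and Dmitri as recipient) is presupposed.
Fact (2) keeps Mateo as agent and the brooch as thing and Dmitri as recipient but has setting = in the foyer; that refutes the reply.
(Fact (4) would refute a reading with focus on the recipient — but that is not what the question asks.)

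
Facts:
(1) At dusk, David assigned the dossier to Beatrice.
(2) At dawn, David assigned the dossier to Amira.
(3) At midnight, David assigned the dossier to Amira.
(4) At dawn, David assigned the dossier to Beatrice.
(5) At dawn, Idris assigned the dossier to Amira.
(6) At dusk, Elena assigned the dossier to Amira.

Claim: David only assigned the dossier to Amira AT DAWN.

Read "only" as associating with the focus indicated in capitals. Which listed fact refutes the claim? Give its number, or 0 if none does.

Focus (in capitals) is "at dawn" — the setting. "Only" excludes alternative settings while holding fixed agent = David, thing = the dossier, recipient = Amira.
Fact (3) matches on agent = David, thing = the dossier, recipient = Amira, but has setting = at midnight instead. That refutes the claim.

3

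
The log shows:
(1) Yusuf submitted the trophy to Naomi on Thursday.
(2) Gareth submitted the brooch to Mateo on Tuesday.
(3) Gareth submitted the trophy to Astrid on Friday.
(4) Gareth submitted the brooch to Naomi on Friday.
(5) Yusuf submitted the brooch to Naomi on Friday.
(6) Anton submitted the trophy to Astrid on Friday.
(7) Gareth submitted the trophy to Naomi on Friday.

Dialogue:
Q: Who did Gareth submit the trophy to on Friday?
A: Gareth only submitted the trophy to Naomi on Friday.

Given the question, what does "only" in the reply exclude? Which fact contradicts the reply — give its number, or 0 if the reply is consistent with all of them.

3

The question "Who did ... to ...?" targets the recipient, so in the reply the focus falls on "Naomi".
So "only" ranges over recipients; the rest (agent = Gareth, thing = the trophy, setting = on Friday) is presupposed.
Fact (3) shares the background with a different recipient (Astrid) — counterexample.
(Fact (4) would refute a reading with focus on the thing — but that is not what the question asks.)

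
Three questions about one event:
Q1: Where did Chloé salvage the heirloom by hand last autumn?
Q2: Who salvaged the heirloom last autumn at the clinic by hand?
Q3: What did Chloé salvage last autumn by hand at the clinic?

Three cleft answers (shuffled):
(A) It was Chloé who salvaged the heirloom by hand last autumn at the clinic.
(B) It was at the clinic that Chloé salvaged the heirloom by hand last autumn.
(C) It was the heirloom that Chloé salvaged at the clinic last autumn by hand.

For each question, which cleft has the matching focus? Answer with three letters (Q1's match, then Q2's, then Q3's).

BAC

Q1 asks about the location; cleft (B) focuses "at the clinic", which is the location — so Q1 → B.
Q2 asks about the subject (agent); cleft (A) focuses "Chloé", which is the subject (agent) — so Q2 → A.
Q3 asks about the direct object; cleft (C) focuses "the heirloom", which is the direct object — so Q3 → C.
Mapping: Q1→B, Q2→A, Q3→C.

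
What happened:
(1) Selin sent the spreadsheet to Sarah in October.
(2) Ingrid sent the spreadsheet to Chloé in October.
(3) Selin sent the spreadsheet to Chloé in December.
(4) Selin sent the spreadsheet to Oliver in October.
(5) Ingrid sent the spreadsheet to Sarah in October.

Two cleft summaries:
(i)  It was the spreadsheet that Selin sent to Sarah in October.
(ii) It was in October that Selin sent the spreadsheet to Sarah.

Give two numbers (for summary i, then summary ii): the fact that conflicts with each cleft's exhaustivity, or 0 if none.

Summary (i) focuses "the spreadsheet" (the thing); background agent = Selin, recipient = Sarah, setting = in October. No fact matches that background with a different thing, so 0.
Summary (ii) focuses "in October" (the setting); background agent = Selin, thing = the spreadsheet, recipient = Sarah. No fact matches that background with a different setting, so 0.

0, 0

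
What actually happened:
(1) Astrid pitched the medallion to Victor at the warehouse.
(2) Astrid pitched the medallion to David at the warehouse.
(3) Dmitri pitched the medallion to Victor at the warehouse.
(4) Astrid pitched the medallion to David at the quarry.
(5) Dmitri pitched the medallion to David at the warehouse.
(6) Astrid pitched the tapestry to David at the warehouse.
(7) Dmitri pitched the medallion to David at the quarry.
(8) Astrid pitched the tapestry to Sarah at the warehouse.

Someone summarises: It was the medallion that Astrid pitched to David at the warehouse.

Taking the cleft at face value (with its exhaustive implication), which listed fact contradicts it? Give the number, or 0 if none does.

Focus of the cleft: "the medallion" (the thing). Presupposed background: Astrid as agent and David as recipient and at the warehouse as setting.
The exhaustive reading says no other thing fits that background.
But fact (6) also has Astrid as agent and David as recipient and at the warehouse as setting, with thing = the tapestry — so the exhaustive reading fails.

6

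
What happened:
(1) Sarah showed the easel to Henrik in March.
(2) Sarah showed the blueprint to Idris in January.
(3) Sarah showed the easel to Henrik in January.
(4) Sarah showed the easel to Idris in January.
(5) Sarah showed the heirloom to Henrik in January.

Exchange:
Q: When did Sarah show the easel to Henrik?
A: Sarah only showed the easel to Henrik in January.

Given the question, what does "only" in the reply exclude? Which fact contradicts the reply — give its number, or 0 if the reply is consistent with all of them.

1

The question "When did ...?" targets the setting, so in the reply the focus falls on "in January".
So "only" ranges over settings; the rest (same agent, thing, recipient (Sarah / the easel / Henrik)) is presupposed.
Fact (1) keeps same agent, thing, recipient (Sarah / the easel / Henrik) but has setting = in March; that refutes the reply.
(Fact (4) would refute a reading with focus on the recipient — but that is not what the question asks.)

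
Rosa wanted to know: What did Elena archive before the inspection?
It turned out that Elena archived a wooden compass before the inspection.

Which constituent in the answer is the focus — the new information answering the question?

a wooden compass

The wh-word "what" asks about the direct object.
In the answer, "Elena" and "before the inspection" are given — repeated from the question.
The constituent filling the direct object gap is "a wooden compass"; that is the focus and would carry nuclear stress.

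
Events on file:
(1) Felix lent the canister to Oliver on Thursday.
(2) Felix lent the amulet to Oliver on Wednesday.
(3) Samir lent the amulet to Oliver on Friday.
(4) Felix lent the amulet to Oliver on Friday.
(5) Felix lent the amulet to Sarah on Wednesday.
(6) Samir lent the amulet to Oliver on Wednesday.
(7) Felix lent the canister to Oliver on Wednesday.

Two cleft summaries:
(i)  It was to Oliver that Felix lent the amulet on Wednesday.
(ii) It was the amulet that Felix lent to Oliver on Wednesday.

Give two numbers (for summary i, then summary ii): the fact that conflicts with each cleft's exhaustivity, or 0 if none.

5, 7

Summary (i) focuses "Oliver" (the recipient); background Felix as agent and the amulet as thing and on Wednesday as setting. Fact (5) matches that background with recipient = Sarah — refutes (i).
Summary (ii) focuses "the amulet" (the thing); background Felix as agent and Oliver as recipient and on Wednesday as setting. Fact (7) matches that background with thing = the canister — refutes (ii).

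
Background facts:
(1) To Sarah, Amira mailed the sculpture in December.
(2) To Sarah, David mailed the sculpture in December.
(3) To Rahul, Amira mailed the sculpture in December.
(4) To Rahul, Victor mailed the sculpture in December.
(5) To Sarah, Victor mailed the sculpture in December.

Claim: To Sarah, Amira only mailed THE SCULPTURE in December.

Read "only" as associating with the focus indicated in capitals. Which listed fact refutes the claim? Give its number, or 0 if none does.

0

Focus (in capitals) is "the sculpture" — the thing. "Only" excludes alternative things while holding fixed Amira as agent and Sarah as recipient and in December as setting.
Every other fact changes something in the background, not just the thing. Nothing refutes the claim.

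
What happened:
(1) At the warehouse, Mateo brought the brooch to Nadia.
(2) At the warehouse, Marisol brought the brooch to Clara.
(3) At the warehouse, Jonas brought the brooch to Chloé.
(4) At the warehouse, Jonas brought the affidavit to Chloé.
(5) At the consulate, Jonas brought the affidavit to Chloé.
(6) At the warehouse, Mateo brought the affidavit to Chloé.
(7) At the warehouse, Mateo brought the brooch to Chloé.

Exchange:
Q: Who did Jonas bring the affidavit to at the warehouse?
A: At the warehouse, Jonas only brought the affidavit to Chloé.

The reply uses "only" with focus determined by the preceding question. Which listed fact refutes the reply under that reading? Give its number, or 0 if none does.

0

Answering "Who did ... to ...?" puts focus on the recipient — here, "Chloé".
So "only" ranges over recipients; the rest (agent = Jonas, thing = the affidavit, setting = at the warehouse) is presupposed.
No fact keeps agent = Jonas, thing = the affidavit, setting = at the warehouse while changing the recipient; every other fact differs on something backgrounded. The reply stands.
(Fact (3) would refute a reading with focus on the thing — but that is not what the question asks.)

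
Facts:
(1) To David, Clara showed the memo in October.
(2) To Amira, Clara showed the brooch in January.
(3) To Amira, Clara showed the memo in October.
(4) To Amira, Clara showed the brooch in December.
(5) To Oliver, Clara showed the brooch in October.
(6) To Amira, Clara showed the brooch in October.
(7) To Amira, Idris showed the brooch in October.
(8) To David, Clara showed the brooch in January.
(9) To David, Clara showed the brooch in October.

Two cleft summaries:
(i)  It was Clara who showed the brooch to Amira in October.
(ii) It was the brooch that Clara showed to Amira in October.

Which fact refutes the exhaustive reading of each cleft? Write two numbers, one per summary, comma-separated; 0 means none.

7, 3

(i): focus "Clara". Looking for thing = the brooch, recipient = Amira, setting = in October with some other agent — fact (7) has Idris there. Refuted.
(ii): focus "the brooch". Looking for agent = Clara, recipient = Amira, setting = in October with some other thing — fact (3) has the memo there. Refuted.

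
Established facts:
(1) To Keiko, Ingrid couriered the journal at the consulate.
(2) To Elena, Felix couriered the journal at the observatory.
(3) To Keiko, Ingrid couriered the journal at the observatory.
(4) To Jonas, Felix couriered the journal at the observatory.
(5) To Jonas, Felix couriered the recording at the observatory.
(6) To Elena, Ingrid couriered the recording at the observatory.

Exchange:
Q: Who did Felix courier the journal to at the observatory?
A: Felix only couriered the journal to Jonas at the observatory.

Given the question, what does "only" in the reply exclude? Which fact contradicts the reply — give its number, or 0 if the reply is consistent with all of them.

2

The question "Who did ... to ...?" targets the recipient, so in the reply the focus falls on "Jonas".
So "only" ranges over recipients; the rest (same agent, thing, setting (Felix / the journal / at the observatory)) is presupposed.
Fact (2) shares the background with a different recipient (Elena) — counterexample.
(Fact (5) would refute a reading with focus on the thing — but that is not what the question asks.)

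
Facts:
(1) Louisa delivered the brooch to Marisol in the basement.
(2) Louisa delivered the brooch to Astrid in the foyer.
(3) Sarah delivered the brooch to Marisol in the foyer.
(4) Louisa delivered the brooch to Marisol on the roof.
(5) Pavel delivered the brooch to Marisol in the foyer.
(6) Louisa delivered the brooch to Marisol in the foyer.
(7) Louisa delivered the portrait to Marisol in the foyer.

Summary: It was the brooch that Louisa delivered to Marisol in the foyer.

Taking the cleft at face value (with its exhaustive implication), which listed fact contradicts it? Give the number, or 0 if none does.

7

Focus of the cleft: "the brooch" (the thing). Presupposed background: same agent, recipient, setting (Louisa / Marisol / in the foyer).
Exhaustivity: the brooch is the only thing satisfying that background.
But fact (7) also has same agent, recipient, setting (Louisa / Marisol / in the foyer), with thing = the portrait — so the exhaustive reading fails.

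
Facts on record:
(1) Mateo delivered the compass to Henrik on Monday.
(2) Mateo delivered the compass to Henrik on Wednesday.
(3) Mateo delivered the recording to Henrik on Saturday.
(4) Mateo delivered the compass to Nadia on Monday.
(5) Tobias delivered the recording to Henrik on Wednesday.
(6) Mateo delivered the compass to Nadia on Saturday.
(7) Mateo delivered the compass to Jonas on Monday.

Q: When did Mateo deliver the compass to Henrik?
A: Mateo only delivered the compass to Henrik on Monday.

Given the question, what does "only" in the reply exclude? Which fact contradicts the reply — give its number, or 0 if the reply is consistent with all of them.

2

The question "When did ...?" targets the setting, so in the reply the focus falls on "on Monday".
"Only" then excludes alternative settings while the background — agent = Mateo, thing = the compass, recipient = Henrik — is held fixed.
Fact (2) shares the background with a different setting (on Wednesday) — counterexample.
(Fact (4) would refute a reading with focus on the recipient — but that is not what the question asks.)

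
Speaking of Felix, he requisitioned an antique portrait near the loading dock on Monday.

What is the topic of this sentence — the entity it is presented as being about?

Felix

The construction explicitly marks "Felix" as what the sentence is about — the topic.
The remainder of the clause is the comment (what is said about the topic).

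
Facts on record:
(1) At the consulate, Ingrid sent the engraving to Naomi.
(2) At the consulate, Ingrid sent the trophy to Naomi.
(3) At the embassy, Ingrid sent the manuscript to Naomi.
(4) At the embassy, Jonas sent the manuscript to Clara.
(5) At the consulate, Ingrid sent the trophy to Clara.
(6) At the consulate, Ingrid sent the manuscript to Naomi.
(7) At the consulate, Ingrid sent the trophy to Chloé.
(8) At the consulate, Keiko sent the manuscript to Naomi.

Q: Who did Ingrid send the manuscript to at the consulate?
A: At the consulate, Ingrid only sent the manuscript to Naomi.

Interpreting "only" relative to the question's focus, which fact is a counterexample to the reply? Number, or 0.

0

Answering "Who did ... to ...?" puts focus on the recipient — here, "Naomi".
"Only" then excludes alternative recipients while the background — agent = Ingrid, thing = the manuscript, setting = at the consulate — is held fixed.
No listed fact shares that background with another recipient. Nothing contradicts the reply.
(Fact (1) would refute a reading with focus on the thing — but that is not what the question asks.)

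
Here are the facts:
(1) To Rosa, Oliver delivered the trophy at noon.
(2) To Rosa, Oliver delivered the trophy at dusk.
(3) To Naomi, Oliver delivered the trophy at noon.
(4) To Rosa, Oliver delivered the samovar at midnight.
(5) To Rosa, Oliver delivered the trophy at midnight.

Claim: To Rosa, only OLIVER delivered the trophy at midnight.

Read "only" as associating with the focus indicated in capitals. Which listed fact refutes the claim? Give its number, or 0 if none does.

The capitals mark "Oliver" as focus. So "only" rules out other agents, with the rest (thing = the trophy, recipient = Rosa, setting = at midnight) as background.
No fact matches thing = the trophy, recipient = Rosa, setting = at midnight with a different agent — every other fact differs on at least one backgrounded slot. So no fact refutes it.

0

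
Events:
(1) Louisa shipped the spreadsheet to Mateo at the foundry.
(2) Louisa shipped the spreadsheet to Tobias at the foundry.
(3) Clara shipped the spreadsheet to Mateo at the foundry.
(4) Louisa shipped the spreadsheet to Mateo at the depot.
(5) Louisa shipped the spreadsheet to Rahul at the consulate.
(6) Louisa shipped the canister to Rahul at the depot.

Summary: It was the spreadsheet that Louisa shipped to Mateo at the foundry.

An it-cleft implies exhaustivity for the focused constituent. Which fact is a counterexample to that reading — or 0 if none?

The cleft puts "the spreadsheet" in focus and presupposes the open proposition with same agent, recipient, setting (Louisa / Mateo / at the foundry).
Exhaustivity: the spreadsheet is the only thing satisfying that background.
No listed fact matches the background with a different thing. Exhaustivity holds.

0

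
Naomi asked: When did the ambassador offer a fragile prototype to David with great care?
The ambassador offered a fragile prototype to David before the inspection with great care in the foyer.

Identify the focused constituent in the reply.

The wh-word "when" asks about the time.
In the answer, "the ambassador", "a fragile prototype", "to David" and "with great care" are given — repeated from the question.
"in the foyer" is also new, but it specifies the location, which is not what the question asks about — so it is not the focus.
The constituent filling the time gap is "before the inspection"; that is the focus.

before the inspection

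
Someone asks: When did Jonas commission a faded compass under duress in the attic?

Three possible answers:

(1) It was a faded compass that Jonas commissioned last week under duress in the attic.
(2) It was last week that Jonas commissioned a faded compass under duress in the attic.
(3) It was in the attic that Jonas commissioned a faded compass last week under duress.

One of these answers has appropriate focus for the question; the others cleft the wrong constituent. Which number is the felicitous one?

2

The question word "when" targets the time.
Option (1) clefts "a faded compass" — the direct object, not what was asked.
Option (2) clefts "last week" — that matches what the question asks about.
Option (3) clefts "in the attic" — the location, not what was asked.
So the congruent reply is (2).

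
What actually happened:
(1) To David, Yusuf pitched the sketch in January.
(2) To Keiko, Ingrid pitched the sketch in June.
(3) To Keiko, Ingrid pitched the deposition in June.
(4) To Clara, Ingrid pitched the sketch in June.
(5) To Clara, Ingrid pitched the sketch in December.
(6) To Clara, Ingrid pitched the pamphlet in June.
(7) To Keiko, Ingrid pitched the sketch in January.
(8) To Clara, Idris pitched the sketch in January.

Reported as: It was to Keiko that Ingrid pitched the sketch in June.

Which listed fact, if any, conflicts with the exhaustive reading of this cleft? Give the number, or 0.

4

Focus of the cleft: "Keiko" (the recipient). Presupposed background: agent = Ingrid, thing = the sketch, setting = in June.
Exhaustivity: Keiko is the only recipient satisfying that background.
But fact (4) also has agent = Ingrid, thing = the sketch, setting = in June, with recipient = Clara — so the exhaustive reading fails.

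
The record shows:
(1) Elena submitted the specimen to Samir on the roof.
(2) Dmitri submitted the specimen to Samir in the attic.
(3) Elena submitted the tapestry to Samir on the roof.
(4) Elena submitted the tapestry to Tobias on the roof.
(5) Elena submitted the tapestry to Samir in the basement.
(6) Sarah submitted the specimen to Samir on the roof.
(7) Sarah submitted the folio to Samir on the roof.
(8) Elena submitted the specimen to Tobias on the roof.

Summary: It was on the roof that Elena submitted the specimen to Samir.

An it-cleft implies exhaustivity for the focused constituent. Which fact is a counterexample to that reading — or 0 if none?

Focus of the cleft: "on the roof" (the setting). Presupposed background: agent = Elena, thing = the specimen, recipient = Samir.
The exhaustive reading says no other setting fits that background.
No listed fact matches the background with a different setting. Exhaustivity holds.

0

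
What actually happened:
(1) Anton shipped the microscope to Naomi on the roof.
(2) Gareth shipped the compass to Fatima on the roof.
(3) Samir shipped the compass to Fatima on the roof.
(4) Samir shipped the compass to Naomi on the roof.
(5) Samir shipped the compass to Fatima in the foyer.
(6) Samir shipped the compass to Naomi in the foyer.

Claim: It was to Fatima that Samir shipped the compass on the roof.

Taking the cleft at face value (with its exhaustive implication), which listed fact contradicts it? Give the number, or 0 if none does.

4

Focus of the cleft: "Fatima" (the recipient). Presupposed background: Samir as agent and the compass as thing and on the roof as setting.
The exhaustive reading says no other recipient fits that background.
But fact (4) also has Samir as agent and the compass as thing and on the roof as setting, with recipient = Naomi — so the exhaustive reading fails.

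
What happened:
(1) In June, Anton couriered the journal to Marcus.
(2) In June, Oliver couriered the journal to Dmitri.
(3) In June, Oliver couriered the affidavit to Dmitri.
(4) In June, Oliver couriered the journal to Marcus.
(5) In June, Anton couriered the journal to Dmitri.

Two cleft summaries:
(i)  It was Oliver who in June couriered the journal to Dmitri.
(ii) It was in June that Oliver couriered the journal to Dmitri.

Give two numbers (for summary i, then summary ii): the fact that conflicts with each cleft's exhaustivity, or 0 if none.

5, 0

Summary (i) focuses "Oliver" (the agent); background same thing, recipient, setting (the journal / Dmitri / in June). Fact (5) matches that background with agent = Anton — refutes (i).
Summary (ii) focuses "in June" (the setting); background same agent, thing, recipient (Oliver / the journal / Dmitri). No fact matches that background with a different setting, so 0.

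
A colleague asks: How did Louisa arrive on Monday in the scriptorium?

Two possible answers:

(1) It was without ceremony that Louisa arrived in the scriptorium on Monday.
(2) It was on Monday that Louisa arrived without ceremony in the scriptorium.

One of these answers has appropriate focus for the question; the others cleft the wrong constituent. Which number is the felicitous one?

The question word "how" targets the manner.
Option (1) clefts "without ceremony" — that matches what the question asks about.
Option (2) clefts "on Monday" — the time, not what was asked.
So the congruent reply is (1).

1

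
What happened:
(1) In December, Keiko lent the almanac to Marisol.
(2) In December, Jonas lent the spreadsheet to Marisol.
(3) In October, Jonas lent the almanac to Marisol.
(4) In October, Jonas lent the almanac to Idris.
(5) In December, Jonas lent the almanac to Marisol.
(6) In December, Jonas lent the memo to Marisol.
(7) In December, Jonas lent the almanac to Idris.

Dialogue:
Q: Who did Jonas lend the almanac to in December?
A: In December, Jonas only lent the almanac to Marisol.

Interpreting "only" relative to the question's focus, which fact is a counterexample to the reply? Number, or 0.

7

The question "Who did ... to ...?" targets the recipient, so in the reply the focus falls on "Marisol".
So "only" ranges over recipients; the rest (agent = Jonas, thing = the almanac, setting = in December) is presupposed.
Fact (7) keeps agent = Jonas, thing = the almanac, setting = in December but has recipient = Idris; that refutes the reply.
(Fact (2) would refute a reading with focus on the thing — but that is not what the question asks.)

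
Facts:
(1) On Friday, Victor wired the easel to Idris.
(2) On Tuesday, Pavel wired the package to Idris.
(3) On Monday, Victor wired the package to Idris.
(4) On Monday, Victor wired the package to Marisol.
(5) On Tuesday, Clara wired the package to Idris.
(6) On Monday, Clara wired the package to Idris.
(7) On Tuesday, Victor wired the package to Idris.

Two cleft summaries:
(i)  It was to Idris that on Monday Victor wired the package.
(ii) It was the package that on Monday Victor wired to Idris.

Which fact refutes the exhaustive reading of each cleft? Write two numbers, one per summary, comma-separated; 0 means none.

Summary (i) focuses "Idris" (the recipient); background Victor as agent and the package as thing and on Monday as setting. Fact (4) matches that background with recipient = Marisol — refutes (i).
Summary (ii) focuses "the package" (the thing); background Victor as agent and Idris as recipient and on Monday as setting. No fact matches that background with a different thing, so 0.

4, 0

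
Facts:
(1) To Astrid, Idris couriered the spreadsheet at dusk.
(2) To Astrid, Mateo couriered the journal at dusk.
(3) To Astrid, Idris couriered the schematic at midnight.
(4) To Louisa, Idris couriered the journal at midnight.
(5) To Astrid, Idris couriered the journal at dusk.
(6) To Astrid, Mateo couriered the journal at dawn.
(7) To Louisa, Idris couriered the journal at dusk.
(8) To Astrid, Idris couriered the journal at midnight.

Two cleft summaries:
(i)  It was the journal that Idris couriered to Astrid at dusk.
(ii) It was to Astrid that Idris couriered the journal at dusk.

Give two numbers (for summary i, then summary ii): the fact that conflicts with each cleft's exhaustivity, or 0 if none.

1, 7

(i): focus "the journal". Looking for agent = Idris, recipient = Astrid, setting = at dusk with some other thing — fact (1) has the spreadsheet there. Refuted.
(ii): focus "Astrid". Looking for agent = Idris, thing = the journal, setting = at dusk with some other recipient — fact (7) has Louisa there. Refuted.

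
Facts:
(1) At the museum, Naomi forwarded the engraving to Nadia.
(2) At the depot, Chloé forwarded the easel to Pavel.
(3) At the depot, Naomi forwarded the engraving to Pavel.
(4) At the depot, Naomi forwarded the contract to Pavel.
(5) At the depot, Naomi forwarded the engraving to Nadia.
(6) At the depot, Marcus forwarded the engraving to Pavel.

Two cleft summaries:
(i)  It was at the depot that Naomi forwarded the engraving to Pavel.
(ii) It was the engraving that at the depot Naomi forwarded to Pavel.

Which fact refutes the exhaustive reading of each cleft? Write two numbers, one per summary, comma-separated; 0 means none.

(i): focus "at the depot". No fact shares same agent, thing, recipient (Naomi / the engraving / Pavel) with a different setting. 0.
(ii): focus "the engraving". Looking for same agent, recipient, setting (Naomi / Pavel / at the depot) with some other thing — fact (4) has the contract there. Refuted.

0, 4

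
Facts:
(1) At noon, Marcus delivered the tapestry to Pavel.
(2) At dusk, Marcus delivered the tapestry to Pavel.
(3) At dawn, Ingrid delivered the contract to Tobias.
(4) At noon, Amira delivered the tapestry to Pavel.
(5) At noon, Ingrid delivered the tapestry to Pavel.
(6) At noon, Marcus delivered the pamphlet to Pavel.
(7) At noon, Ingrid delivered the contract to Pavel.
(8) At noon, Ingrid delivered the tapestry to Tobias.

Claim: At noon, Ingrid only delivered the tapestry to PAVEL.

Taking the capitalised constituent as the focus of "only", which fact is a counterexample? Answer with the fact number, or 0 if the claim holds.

Focus (in capitals) is "Pavel" — the recipient. "Only" excludes alternative recipients while holding fixed agent = Ingrid, thing = the tapestry, setting = at noon.
Fact (8) shares the background but differs in recipient (Tobias) — a counterexample.

8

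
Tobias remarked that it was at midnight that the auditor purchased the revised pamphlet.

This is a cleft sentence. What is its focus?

at midnight

In an it-cleft "It was X that/who ...", the clefted constituent X is the focus; the that/who-clause expresses the presupposed open proposition.
Here the focus is "at midnight". The backgrounded (presupposed) material includes "the auditor" and "the revised pamphlet".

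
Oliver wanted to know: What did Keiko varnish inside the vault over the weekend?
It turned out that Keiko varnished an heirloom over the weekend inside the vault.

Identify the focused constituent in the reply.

The wh-word "what" asks about the direct object.
In the answer, "Keiko", "inside the vault" and "over the weekend" are given — repeated from the question.
The constituent filling the direct object gap is "an heirloom"; that is the focus and would carry nuclear stress.

an heirloom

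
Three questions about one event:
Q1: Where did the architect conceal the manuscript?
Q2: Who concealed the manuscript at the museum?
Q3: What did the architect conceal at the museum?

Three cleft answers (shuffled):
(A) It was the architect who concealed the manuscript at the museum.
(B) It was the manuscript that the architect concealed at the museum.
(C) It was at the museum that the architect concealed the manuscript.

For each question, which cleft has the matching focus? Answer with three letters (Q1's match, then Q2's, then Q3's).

Q1 asks about the location; cleft (C) focuses "at the museum", which is the location — so Q1 → C.
Q2 asks about the subject (agent); cleft (A) focuses "the architect", which is the subject (agent) — so Q2 → A.
Q3 asks about the direct object; cleft (B) focuses "the manuscript", which is the direct object — so Q3 → B.
Mapping: Q1→C, Q2→A, Q3→B.

CAB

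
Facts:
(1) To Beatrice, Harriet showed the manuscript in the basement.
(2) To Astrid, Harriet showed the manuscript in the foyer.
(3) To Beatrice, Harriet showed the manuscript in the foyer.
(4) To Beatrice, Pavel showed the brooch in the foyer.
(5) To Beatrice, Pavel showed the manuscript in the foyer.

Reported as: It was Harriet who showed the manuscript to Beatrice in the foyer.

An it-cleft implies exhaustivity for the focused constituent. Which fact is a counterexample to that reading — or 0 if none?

Focus of the cleft: "Harriet" (the agent). Presupposed background: the manuscript as thing and Beatrice as recipient and in the foyer as setting.
Exhaustivity: Harriet is the only agent satisfying that background.
But fact (5) also has the manuscript as thing and Beatrice as recipient and in the foyer as setting, with agent = Pavel — so the exhaustive reading fails.

5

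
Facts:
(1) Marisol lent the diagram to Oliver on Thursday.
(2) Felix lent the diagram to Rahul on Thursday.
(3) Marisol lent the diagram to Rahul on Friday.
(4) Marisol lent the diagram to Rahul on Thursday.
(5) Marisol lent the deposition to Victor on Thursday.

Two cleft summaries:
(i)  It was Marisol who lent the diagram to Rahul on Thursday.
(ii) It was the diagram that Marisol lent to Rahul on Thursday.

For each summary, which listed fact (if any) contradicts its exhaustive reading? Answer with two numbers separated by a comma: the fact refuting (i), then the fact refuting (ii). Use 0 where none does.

2, 0

(i): focus "Marisol". Looking for thing = the diagram, recipient = Rahul, setting = on Thursday with some other agent — fact (2) has Felix there. Refuted.
(ii): focus "the diagram". No fact shares agent = Marisol, recipient = Rahul, setting = on Thursday with a different thing. 0.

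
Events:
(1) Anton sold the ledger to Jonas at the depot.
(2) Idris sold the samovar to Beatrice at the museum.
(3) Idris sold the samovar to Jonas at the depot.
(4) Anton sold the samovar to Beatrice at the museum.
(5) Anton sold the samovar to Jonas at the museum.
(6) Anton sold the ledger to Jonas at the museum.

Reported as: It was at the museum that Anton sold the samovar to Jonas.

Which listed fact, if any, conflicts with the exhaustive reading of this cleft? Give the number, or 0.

0

The cleft puts "at the museum" in focus and presupposes the open proposition with agent = Anton, thing = the samovar, recipient = Jonas.
Exhaustivity: at the museum is the only setting satisfying that background.
No listed fact matches the background with a different setting. Exhaustivity holds.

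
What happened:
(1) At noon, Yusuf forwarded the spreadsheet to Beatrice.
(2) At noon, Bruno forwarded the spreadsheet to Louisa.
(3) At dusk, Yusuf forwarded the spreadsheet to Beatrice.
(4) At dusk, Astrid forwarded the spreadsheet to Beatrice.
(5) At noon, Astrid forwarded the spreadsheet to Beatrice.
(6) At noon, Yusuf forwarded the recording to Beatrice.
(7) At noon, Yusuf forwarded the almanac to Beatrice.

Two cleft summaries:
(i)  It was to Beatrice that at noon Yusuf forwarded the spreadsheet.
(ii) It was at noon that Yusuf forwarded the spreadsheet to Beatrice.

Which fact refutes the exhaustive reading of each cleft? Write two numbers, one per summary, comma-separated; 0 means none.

(i): focus "Beatrice". No fact shares agent = Yusuf, thing = the spreadsheet, setting = at noon with a different recipient. 0.
(ii): focus "at noon". Looking for agent = Yusuf, thing = the spreadsheet, recipient = Beatrice with some other setting — fact (3) has at dusk there. Refuted.

0, 3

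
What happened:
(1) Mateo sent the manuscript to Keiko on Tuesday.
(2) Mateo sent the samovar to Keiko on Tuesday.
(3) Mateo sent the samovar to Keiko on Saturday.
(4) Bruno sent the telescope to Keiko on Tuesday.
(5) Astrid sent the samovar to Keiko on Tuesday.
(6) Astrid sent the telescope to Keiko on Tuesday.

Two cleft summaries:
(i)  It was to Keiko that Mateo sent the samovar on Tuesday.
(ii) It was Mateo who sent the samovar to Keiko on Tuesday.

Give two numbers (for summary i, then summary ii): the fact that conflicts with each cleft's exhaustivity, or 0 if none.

(i): focus "Keiko". No fact shares same agent, thing, setting (Mateo / the samovar / on Tuesday) with a different recipient. 0.
(ii): focus "Mateo". Looking for same thing, recipient, setting (the samovar / Keiko / on Tuesday) with some other agent — fact (5) has Astrid there. Refuted.

0, 5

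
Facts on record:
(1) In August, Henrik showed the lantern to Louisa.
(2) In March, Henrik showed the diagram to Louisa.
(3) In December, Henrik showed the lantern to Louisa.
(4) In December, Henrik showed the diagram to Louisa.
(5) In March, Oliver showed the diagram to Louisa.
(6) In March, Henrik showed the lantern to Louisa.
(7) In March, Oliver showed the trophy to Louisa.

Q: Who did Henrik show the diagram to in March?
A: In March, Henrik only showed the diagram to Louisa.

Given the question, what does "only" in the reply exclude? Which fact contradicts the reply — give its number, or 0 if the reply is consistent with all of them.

Answering "Who did ... to ...?" puts focus on the recipient — here, "Louisa".
So "only" ranges over recipients; the rest (same agent, thing, setting (Henrik / the diagram / in March)) is presupposed.
No listed fact shares that background with another recipient. Nothing contradicts the reply.
(Fact (4) would refute a reading with focus on the setting — but that is not what the question asks.)

0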